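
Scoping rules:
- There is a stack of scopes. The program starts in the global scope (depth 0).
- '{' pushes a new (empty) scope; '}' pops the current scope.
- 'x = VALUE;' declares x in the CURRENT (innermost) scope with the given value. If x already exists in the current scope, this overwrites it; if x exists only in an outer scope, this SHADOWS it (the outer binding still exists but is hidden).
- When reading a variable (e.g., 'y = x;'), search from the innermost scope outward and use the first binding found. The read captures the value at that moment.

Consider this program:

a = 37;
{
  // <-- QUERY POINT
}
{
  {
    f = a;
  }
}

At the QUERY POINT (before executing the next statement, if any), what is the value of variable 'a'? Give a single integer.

Answer: 37

Derivation:
Step 1: declare a=37 at depth 0
Step 2: enter scope (depth=1)
Visible at query point: a=37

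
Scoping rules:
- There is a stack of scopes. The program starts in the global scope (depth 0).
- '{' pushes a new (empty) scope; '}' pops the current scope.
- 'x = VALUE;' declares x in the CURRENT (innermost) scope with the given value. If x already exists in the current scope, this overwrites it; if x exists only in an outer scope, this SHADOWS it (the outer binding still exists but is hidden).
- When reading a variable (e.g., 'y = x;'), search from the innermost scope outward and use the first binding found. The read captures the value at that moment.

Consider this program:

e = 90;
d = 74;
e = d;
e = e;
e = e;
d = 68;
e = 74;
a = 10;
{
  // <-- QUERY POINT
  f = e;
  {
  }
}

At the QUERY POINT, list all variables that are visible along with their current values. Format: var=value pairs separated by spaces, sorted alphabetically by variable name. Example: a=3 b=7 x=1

Step 1: declare e=90 at depth 0
Step 2: declare d=74 at depth 0
Step 3: declare e=(read d)=74 at depth 0
Step 4: declare e=(read e)=74 at depth 0
Step 5: declare e=(read e)=74 at depth 0
Step 6: declare d=68 at depth 0
Step 7: declare e=74 at depth 0
Step 8: declare a=10 at depth 0
Step 9: enter scope (depth=1)
Visible at query point: a=10 d=68 e=74

Answer: a=10 d=68 e=74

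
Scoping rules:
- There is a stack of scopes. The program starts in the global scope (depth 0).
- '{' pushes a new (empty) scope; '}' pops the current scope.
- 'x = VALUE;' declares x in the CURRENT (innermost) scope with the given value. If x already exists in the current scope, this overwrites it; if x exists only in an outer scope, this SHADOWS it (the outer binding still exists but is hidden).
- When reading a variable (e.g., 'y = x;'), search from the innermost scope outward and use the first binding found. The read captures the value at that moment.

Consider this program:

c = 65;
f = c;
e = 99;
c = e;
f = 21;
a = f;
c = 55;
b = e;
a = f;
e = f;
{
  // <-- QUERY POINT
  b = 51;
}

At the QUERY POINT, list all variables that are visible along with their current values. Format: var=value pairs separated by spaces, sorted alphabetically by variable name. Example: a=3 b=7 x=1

Answer: a=21 b=99 c=55 e=21 f=21

Derivation:
Step 1: declare c=65 at depth 0
Step 2: declare f=(read c)=65 at depth 0
Step 3: declare e=99 at depth 0
Step 4: declare c=(read e)=99 at depth 0
Step 5: declare f=21 at depth 0
Step 6: declare a=(read f)=21 at depth 0
Step 7: declare c=55 at depth 0
Step 8: declare b=(read e)=99 at depth 0
Step 9: declare a=(read f)=21 at depth 0
Step 10: declare e=(read f)=21 at depth 0
Step 11: enter scope (depth=1)
Visible at query point: a=21 b=99 c=55 e=21 f=21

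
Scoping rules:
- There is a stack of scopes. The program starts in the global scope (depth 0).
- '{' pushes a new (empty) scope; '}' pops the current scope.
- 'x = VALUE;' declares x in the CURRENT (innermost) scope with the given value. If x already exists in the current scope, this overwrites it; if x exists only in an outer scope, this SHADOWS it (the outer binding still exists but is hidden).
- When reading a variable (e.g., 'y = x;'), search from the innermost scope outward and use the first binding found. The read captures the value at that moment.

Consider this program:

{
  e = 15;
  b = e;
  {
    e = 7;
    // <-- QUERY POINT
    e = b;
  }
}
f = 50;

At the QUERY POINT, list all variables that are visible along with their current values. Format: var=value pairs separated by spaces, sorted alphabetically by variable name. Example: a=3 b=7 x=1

Step 1: enter scope (depth=1)
Step 2: declare e=15 at depth 1
Step 3: declare b=(read e)=15 at depth 1
Step 4: enter scope (depth=2)
Step 5: declare e=7 at depth 2
Visible at query point: b=15 e=7

Answer: b=15 e=7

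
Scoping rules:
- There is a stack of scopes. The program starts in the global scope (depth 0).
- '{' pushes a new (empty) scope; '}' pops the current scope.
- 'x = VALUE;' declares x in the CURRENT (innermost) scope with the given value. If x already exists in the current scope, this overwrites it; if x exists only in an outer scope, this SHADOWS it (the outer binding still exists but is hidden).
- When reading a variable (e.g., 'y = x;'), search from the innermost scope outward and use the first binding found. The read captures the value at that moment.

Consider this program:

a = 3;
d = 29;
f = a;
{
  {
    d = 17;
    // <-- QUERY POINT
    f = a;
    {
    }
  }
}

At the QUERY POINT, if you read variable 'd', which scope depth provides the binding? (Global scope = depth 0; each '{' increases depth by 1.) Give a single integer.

Step 1: declare a=3 at depth 0
Step 2: declare d=29 at depth 0
Step 3: declare f=(read a)=3 at depth 0
Step 4: enter scope (depth=1)
Step 5: enter scope (depth=2)
Step 6: declare d=17 at depth 2
Visible at query point: a=3 d=17 f=3

Answer: 2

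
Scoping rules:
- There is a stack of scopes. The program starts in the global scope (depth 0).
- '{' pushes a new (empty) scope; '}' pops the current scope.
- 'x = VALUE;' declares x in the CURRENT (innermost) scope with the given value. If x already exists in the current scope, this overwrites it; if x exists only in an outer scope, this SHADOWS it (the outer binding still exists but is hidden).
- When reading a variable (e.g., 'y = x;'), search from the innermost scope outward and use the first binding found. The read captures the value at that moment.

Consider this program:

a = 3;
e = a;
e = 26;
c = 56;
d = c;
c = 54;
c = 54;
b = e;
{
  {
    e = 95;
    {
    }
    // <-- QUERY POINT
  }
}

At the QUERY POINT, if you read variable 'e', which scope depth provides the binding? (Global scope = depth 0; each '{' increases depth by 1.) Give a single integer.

Step 1: declare a=3 at depth 0
Step 2: declare e=(read a)=3 at depth 0
Step 3: declare e=26 at depth 0
Step 4: declare c=56 at depth 0
Step 5: declare d=(read c)=56 at depth 0
Step 6: declare c=54 at depth 0
Step 7: declare c=54 at depth 0
Step 8: declare b=(read e)=26 at depth 0
Step 9: enter scope (depth=1)
Step 10: enter scope (depth=2)
Step 11: declare e=95 at depth 2
Step 12: enter scope (depth=3)
Step 13: exit scope (depth=2)
Visible at query point: a=3 b=26 c=54 d=56 e=95

Answer: 2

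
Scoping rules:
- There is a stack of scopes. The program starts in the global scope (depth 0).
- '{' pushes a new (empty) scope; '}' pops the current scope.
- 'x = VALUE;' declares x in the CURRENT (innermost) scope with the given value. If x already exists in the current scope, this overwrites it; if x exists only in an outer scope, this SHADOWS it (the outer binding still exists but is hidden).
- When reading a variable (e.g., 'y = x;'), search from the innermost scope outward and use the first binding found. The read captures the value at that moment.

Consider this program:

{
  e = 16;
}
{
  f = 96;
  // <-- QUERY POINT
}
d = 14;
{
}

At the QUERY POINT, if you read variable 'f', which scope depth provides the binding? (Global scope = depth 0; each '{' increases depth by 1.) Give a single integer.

Answer: 1

Derivation:
Step 1: enter scope (depth=1)
Step 2: declare e=16 at depth 1
Step 3: exit scope (depth=0)
Step 4: enter scope (depth=1)
Step 5: declare f=96 at depth 1
Visible at query point: f=96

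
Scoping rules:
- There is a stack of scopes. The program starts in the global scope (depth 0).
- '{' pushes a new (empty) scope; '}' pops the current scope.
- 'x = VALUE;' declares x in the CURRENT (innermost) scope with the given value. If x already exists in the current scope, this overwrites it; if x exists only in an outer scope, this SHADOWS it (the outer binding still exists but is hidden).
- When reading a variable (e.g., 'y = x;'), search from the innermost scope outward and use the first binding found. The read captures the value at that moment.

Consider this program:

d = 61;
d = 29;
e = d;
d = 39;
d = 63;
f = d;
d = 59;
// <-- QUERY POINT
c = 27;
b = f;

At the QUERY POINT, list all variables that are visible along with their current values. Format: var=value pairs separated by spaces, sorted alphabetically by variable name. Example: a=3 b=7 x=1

Step 1: declare d=61 at depth 0
Step 2: declare d=29 at depth 0
Step 3: declare e=(read d)=29 at depth 0
Step 4: declare d=39 at depth 0
Step 5: declare d=63 at depth 0
Step 6: declare f=(read d)=63 at depth 0
Step 7: declare d=59 at depth 0
Visible at query point: d=59 e=29 f=63

Answer: d=59 e=29 f=63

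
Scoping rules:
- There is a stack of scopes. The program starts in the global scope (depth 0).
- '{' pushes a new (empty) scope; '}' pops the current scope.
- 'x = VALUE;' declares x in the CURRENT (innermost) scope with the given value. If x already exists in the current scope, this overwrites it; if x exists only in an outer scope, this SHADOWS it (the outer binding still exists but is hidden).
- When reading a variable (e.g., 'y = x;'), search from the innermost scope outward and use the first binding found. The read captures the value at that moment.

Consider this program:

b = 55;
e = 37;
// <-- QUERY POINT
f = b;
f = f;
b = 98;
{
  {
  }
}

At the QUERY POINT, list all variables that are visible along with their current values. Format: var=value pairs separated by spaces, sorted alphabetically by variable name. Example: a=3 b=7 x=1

Step 1: declare b=55 at depth 0
Step 2: declare e=37 at depth 0
Visible at query point: b=55 e=37

Answer: b=55 e=37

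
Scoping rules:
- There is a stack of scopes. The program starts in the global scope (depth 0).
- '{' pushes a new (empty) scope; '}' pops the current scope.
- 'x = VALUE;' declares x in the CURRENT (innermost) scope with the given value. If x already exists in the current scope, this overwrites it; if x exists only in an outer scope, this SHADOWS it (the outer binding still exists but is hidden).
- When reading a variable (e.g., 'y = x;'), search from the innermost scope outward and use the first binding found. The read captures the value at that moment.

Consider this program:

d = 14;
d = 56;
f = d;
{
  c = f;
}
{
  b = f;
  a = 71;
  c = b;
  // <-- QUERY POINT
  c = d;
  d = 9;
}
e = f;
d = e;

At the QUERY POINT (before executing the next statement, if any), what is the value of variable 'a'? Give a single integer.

Answer: 71

Derivation:
Step 1: declare d=14 at depth 0
Step 2: declare d=56 at depth 0
Step 3: declare f=(read d)=56 at depth 0
Step 4: enter scope (depth=1)
Step 5: declare c=(read f)=56 at depth 1
Step 6: exit scope (depth=0)
Step 7: enter scope (depth=1)
Step 8: declare b=(read f)=56 at depth 1
Step 9: declare a=71 at depth 1
Step 10: declare c=(read b)=56 at depth 1
Visible at query point: a=71 b=56 c=56 d=56 f=56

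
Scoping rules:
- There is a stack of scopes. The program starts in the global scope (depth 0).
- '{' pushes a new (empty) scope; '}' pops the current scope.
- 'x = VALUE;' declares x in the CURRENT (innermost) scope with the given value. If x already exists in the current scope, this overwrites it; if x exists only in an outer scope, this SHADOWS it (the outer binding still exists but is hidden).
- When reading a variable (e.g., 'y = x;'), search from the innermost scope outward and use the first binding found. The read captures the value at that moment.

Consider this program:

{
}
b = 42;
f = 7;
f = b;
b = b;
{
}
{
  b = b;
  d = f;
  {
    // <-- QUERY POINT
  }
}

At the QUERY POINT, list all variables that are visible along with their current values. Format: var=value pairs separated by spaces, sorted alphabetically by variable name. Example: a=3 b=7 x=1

Answer: b=42 d=42 f=42

Derivation:
Step 1: enter scope (depth=1)
Step 2: exit scope (depth=0)
Step 3: declare b=42 at depth 0
Step 4: declare f=7 at depth 0
Step 5: declare f=(read b)=42 at depth 0
Step 6: declare b=(read b)=42 at depth 0
Step 7: enter scope (depth=1)
Step 8: exit scope (depth=0)
Step 9: enter scope (depth=1)
Step 10: declare b=(read b)=42 at depth 1
Step 11: declare d=(read f)=42 at depth 1
Step 12: enter scope (depth=2)
Visible at query point: b=42 d=42 f=42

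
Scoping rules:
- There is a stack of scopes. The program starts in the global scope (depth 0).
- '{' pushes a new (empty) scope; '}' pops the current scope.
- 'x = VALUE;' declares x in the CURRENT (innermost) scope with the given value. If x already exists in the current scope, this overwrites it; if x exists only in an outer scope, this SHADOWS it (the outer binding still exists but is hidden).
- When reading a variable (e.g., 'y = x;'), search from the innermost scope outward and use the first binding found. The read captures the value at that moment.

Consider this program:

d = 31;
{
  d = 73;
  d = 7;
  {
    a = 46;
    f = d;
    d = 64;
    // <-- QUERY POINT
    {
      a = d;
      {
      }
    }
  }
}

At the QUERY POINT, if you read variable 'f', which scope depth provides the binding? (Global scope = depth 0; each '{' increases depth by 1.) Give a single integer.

Answer: 2

Derivation:
Step 1: declare d=31 at depth 0
Step 2: enter scope (depth=1)
Step 3: declare d=73 at depth 1
Step 4: declare d=7 at depth 1
Step 5: enter scope (depth=2)
Step 6: declare a=46 at depth 2
Step 7: declare f=(read d)=7 at depth 2
Step 8: declare d=64 at depth 2
Visible at query point: a=46 d=64 f=7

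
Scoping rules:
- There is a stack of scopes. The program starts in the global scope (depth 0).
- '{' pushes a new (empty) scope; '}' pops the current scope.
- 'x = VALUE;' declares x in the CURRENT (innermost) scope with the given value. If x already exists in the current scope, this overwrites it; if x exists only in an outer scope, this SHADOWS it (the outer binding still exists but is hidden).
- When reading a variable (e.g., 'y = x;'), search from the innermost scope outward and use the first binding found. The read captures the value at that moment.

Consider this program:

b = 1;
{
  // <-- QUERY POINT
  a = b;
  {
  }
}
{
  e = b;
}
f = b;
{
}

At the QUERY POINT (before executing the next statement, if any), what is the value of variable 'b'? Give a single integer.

Answer: 1

Derivation:
Step 1: declare b=1 at depth 0
Step 2: enter scope (depth=1)
Visible at query point: b=1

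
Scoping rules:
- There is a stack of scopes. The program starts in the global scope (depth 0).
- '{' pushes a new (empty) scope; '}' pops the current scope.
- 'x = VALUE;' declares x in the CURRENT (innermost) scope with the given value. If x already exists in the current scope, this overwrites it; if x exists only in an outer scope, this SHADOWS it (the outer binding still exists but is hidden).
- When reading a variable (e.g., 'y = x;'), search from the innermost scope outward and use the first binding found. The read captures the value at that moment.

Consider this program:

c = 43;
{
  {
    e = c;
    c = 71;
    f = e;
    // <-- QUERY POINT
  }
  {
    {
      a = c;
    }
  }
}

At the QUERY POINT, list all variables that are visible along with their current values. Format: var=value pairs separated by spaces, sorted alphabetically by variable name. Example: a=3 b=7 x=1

Step 1: declare c=43 at depth 0
Step 2: enter scope (depth=1)
Step 3: enter scope (depth=2)
Step 4: declare e=(read c)=43 at depth 2
Step 5: declare c=71 at depth 2
Step 6: declare f=(read e)=43 at depth 2
Visible at query point: c=71 e=43 f=43

Answer: c=71 e=43 f=43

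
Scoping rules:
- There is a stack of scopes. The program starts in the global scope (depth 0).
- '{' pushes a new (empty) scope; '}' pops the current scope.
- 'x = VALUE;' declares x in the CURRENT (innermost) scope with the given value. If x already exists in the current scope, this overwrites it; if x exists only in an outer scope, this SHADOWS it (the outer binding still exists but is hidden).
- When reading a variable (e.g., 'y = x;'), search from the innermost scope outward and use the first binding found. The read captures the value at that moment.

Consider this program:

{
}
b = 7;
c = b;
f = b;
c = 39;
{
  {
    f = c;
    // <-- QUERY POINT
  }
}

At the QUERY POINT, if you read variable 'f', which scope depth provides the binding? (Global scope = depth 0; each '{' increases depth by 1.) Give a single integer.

Step 1: enter scope (depth=1)
Step 2: exit scope (depth=0)
Step 3: declare b=7 at depth 0
Step 4: declare c=(read b)=7 at depth 0
Step 5: declare f=(read b)=7 at depth 0
Step 6: declare c=39 at depth 0
Step 7: enter scope (depth=1)
Step 8: enter scope (depth=2)
Step 9: declare f=(read c)=39 at depth 2
Visible at query point: b=7 c=39 f=39

Answer: 2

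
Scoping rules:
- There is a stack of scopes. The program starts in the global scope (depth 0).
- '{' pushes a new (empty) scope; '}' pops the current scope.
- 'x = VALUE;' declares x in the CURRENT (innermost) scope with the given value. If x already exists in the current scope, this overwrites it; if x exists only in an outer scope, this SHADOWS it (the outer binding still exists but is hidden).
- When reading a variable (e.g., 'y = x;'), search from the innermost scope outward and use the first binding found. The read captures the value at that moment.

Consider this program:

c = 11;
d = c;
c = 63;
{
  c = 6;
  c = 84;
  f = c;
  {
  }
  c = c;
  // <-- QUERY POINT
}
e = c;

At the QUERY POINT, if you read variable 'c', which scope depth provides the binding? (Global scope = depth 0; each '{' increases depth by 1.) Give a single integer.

Step 1: declare c=11 at depth 0
Step 2: declare d=(read c)=11 at depth 0
Step 3: declare c=63 at depth 0
Step 4: enter scope (depth=1)
Step 5: declare c=6 at depth 1
Step 6: declare c=84 at depth 1
Step 7: declare f=(read c)=84 at depth 1
Step 8: enter scope (depth=2)
Step 9: exit scope (depth=1)
Step 10: declare c=(read c)=84 at depth 1
Visible at query point: c=84 d=11 f=84

Answer: 1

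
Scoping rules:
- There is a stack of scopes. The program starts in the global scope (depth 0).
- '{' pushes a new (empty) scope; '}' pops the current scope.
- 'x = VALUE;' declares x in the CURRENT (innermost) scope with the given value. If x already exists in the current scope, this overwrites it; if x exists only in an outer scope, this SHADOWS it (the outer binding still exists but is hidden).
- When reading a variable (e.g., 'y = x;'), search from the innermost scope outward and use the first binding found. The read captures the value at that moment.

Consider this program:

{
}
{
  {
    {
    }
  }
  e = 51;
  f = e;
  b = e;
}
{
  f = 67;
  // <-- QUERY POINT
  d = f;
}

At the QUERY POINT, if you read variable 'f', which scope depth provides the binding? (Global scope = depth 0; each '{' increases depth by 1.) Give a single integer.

Step 1: enter scope (depth=1)
Step 2: exit scope (depth=0)
Step 3: enter scope (depth=1)
Step 4: enter scope (depth=2)
Step 5: enter scope (depth=3)
Step 6: exit scope (depth=2)
Step 7: exit scope (depth=1)
Step 8: declare e=51 at depth 1
Step 9: declare f=(read e)=51 at depth 1
Step 10: declare b=(read e)=51 at depth 1
Step 11: exit scope (depth=0)
Step 12: enter scope (depth=1)
Step 13: declare f=67 at depth 1
Visible at query point: f=67

Answer: 1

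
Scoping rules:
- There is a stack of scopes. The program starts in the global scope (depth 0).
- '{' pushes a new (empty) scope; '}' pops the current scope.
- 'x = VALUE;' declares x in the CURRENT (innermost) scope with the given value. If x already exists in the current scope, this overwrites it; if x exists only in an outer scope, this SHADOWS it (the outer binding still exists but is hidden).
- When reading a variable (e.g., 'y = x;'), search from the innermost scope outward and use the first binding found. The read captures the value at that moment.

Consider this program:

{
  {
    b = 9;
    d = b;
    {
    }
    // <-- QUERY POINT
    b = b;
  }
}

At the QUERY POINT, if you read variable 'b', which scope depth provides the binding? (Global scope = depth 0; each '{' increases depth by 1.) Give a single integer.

Step 1: enter scope (depth=1)
Step 2: enter scope (depth=2)
Step 3: declare b=9 at depth 2
Step 4: declare d=(read b)=9 at depth 2
Step 5: enter scope (depth=3)
Step 6: exit scope (depth=2)
Visible at query point: b=9 d=9

Answer: 2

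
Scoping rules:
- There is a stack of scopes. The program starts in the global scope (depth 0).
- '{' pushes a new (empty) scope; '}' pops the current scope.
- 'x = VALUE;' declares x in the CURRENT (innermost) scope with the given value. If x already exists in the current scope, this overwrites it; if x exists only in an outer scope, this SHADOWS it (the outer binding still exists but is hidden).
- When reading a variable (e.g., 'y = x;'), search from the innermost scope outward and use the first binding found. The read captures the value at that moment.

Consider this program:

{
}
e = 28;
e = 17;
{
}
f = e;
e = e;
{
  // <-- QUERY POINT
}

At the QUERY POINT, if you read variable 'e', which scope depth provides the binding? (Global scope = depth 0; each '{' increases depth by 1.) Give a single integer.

Step 1: enter scope (depth=1)
Step 2: exit scope (depth=0)
Step 3: declare e=28 at depth 0
Step 4: declare e=17 at depth 0
Step 5: enter scope (depth=1)
Step 6: exit scope (depth=0)
Step 7: declare f=(read e)=17 at depth 0
Step 8: declare e=(read e)=17 at depth 0
Step 9: enter scope (depth=1)
Visible at query point: e=17 f=17

Answer: 0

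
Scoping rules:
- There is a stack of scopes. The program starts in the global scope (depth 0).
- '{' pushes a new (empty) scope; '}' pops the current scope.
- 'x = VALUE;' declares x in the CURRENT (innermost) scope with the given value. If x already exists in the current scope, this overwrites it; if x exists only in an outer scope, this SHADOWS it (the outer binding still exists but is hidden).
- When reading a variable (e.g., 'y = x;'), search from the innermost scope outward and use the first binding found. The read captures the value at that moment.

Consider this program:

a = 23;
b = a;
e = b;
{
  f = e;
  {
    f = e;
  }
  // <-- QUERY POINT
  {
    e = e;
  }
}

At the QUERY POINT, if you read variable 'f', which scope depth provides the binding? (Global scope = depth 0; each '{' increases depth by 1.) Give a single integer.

Answer: 1

Derivation:
Step 1: declare a=23 at depth 0
Step 2: declare b=(read a)=23 at depth 0
Step 3: declare e=(read b)=23 at depth 0
Step 4: enter scope (depth=1)
Step 5: declare f=(read e)=23 at depth 1
Step 6: enter scope (depth=2)
Step 7: declare f=(read e)=23 at depth 2
Step 8: exit scope (depth=1)
Visible at query point: a=23 b=23 e=23 f=23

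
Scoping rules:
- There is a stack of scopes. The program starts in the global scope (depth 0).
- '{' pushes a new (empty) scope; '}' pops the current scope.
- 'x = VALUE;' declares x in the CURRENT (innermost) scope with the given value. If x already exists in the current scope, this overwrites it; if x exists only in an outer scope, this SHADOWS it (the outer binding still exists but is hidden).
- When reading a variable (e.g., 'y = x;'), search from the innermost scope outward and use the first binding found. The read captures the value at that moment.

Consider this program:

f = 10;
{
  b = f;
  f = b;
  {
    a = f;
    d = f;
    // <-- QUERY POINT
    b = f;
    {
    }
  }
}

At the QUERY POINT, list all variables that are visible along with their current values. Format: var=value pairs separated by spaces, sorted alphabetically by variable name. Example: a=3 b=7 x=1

Answer: a=10 b=10 d=10 f=10

Derivation:
Step 1: declare f=10 at depth 0
Step 2: enter scope (depth=1)
Step 3: declare b=(read f)=10 at depth 1
Step 4: declare f=(read b)=10 at depth 1
Step 5: enter scope (depth=2)
Step 6: declare a=(read f)=10 at depth 2
Step 7: declare d=(read f)=10 at depth 2
Visible at query point: a=10 b=10 d=10 f=10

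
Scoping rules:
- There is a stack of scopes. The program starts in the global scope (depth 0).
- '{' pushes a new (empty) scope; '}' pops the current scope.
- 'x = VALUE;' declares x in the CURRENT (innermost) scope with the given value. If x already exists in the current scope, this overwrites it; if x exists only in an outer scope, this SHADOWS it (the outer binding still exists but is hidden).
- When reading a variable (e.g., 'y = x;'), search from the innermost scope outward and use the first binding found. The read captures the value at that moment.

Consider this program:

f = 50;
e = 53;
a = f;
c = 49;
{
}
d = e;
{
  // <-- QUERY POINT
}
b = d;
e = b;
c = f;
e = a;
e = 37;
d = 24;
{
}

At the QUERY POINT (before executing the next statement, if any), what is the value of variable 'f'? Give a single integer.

Answer: 50

Derivation:
Step 1: declare f=50 at depth 0
Step 2: declare e=53 at depth 0
Step 3: declare a=(read f)=50 at depth 0
Step 4: declare c=49 at depth 0
Step 5: enter scope (depth=1)
Step 6: exit scope (depth=0)
Step 7: declare d=(read e)=53 at depth 0
Step 8: enter scope (depth=1)
Visible at query point: a=50 c=49 d=53 e=53 f=50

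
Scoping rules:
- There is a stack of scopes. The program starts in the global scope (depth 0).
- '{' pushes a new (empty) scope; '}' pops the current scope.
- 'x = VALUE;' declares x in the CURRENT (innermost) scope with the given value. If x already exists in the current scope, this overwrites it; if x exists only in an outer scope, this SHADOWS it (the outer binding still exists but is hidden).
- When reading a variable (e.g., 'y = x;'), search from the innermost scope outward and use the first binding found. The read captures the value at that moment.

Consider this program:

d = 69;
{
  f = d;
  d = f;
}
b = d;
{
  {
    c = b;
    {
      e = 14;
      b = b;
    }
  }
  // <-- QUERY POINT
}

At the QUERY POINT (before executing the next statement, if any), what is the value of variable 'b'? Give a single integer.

Step 1: declare d=69 at depth 0
Step 2: enter scope (depth=1)
Step 3: declare f=(read d)=69 at depth 1
Step 4: declare d=(read f)=69 at depth 1
Step 5: exit scope (depth=0)
Step 6: declare b=(read d)=69 at depth 0
Step 7: enter scope (depth=1)
Step 8: enter scope (depth=2)
Step 9: declare c=(read b)=69 at depth 2
Step 10: enter scope (depth=3)
Step 11: declare e=14 at depth 3
Step 12: declare b=(read b)=69 at depth 3
Step 13: exit scope (depth=2)
Step 14: exit scope (depth=1)
Visible at query point: b=69 d=69

Answer: 69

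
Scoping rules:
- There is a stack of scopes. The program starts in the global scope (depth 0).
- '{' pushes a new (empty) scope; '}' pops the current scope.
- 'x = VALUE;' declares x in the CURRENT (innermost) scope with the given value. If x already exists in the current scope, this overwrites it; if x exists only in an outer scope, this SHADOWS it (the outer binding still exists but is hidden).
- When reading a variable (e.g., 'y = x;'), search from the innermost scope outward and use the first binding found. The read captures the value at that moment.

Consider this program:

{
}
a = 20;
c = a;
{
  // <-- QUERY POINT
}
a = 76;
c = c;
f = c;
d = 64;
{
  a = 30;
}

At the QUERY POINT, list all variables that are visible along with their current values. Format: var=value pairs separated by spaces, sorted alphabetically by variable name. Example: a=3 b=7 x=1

Answer: a=20 c=20

Derivation:
Step 1: enter scope (depth=1)
Step 2: exit scope (depth=0)
Step 3: declare a=20 at depth 0
Step 4: declare c=(read a)=20 at depth 0
Step 5: enter scope (depth=1)
Visible at query point: a=20 c=20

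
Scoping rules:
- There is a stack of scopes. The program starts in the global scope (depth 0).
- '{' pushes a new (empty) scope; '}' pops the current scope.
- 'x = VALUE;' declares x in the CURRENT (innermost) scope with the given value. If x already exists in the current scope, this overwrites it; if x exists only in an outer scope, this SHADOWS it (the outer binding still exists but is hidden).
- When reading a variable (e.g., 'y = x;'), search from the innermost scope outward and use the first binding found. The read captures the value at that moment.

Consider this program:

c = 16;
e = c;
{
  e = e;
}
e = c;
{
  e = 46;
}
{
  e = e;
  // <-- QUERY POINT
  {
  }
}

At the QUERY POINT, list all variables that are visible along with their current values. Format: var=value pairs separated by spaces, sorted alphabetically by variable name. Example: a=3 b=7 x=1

Step 1: declare c=16 at depth 0
Step 2: declare e=(read c)=16 at depth 0
Step 3: enter scope (depth=1)
Step 4: declare e=(read e)=16 at depth 1
Step 5: exit scope (depth=0)
Step 6: declare e=(read c)=16 at depth 0
Step 7: enter scope (depth=1)
Step 8: declare e=46 at depth 1
Step 9: exit scope (depth=0)
Step 10: enter scope (depth=1)
Step 11: declare e=(read e)=16 at depth 1
Visible at query point: c=16 e=16

Answer: c=16 e=16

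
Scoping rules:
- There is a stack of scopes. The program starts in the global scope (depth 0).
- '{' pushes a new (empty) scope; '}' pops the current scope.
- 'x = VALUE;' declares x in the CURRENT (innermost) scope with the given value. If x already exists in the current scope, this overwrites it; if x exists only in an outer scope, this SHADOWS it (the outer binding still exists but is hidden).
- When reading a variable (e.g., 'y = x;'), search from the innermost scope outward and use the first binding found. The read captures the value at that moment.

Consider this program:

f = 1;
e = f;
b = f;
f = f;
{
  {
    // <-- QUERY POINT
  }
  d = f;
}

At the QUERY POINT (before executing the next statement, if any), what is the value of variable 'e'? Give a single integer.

Answer: 1

Derivation:
Step 1: declare f=1 at depth 0
Step 2: declare e=(read f)=1 at depth 0
Step 3: declare b=(read f)=1 at depth 0
Step 4: declare f=(read f)=1 at depth 0
Step 5: enter scope (depth=1)
Step 6: enter scope (depth=2)
Visible at query point: b=1 e=1 f=1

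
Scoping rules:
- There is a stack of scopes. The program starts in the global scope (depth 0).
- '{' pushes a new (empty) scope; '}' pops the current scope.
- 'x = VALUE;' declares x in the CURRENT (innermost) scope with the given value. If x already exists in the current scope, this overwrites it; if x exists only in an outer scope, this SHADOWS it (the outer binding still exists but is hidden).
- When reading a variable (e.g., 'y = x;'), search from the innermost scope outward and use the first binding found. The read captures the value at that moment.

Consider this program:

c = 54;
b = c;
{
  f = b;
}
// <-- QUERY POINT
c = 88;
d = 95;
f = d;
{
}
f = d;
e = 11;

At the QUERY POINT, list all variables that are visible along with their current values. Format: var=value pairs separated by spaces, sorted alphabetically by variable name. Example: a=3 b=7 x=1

Step 1: declare c=54 at depth 0
Step 2: declare b=(read c)=54 at depth 0
Step 3: enter scope (depth=1)
Step 4: declare f=(read b)=54 at depth 1
Step 5: exit scope (depth=0)
Visible at query point: b=54 c=54

Answer: b=54 c=54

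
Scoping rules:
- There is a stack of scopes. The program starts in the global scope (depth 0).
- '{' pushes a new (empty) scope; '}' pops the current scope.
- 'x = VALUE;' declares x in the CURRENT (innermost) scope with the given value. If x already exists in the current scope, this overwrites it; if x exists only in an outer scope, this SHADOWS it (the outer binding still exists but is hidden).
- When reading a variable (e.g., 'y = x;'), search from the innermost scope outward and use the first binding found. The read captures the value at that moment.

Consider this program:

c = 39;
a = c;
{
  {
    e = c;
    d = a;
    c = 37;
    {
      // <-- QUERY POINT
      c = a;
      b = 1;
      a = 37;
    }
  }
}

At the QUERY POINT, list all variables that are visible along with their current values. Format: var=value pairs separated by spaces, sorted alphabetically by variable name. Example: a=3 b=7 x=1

Answer: a=39 c=37 d=39 e=39

Derivation:
Step 1: declare c=39 at depth 0
Step 2: declare a=(read c)=39 at depth 0
Step 3: enter scope (depth=1)
Step 4: enter scope (depth=2)
Step 5: declare e=(read c)=39 at depth 2
Step 6: declare d=(read a)=39 at depth 2
Step 7: declare c=37 at depth 2
Step 8: enter scope (depth=3)
Visible at query point: a=39 c=37 d=39 e=39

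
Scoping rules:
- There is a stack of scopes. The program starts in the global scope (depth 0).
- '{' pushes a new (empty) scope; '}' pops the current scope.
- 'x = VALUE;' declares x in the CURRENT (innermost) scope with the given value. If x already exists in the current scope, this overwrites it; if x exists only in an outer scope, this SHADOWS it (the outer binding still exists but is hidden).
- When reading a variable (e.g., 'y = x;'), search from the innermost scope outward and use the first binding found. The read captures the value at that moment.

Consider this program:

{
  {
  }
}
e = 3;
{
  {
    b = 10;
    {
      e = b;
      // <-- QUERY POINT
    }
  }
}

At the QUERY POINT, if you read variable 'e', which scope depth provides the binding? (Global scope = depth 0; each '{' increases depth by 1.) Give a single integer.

Answer: 3

Derivation:
Step 1: enter scope (depth=1)
Step 2: enter scope (depth=2)
Step 3: exit scope (depth=1)
Step 4: exit scope (depth=0)
Step 5: declare e=3 at depth 0
Step 6: enter scope (depth=1)
Step 7: enter scope (depth=2)
Step 8: declare b=10 at depth 2
Step 9: enter scope (depth=3)
Step 10: declare e=(read b)=10 at depth 3
Visible at query point: b=10 e=10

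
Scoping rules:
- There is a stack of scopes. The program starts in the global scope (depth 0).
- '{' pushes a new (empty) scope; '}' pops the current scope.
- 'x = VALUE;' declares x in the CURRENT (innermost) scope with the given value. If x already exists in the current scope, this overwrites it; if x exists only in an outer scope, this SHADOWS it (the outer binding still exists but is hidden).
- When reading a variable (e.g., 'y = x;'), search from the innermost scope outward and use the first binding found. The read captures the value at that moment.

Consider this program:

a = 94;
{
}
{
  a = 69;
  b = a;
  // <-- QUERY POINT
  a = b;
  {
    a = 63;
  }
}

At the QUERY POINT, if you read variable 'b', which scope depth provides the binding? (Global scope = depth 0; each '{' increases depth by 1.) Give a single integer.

Step 1: declare a=94 at depth 0
Step 2: enter scope (depth=1)
Step 3: exit scope (depth=0)
Step 4: enter scope (depth=1)
Step 5: declare a=69 at depth 1
Step 6: declare b=(read a)=69 at depth 1
Visible at query point: a=69 b=69

Answer: 1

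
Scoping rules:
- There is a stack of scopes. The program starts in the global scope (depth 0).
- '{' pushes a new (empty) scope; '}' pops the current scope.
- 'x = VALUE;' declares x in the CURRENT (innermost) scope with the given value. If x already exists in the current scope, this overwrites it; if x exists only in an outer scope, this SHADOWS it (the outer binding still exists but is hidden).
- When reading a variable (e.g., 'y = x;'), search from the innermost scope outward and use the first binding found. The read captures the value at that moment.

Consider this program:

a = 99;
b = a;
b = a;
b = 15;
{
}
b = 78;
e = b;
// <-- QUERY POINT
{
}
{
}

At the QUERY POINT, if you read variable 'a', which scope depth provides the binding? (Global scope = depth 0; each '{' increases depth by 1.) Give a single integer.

Answer: 0

Derivation:
Step 1: declare a=99 at depth 0
Step 2: declare b=(read a)=99 at depth 0
Step 3: declare b=(read a)=99 at depth 0
Step 4: declare b=15 at depth 0
Step 5: enter scope (depth=1)
Step 6: exit scope (depth=0)
Step 7: declare b=78 at depth 0
Step 8: declare e=(read b)=78 at depth 0
Visible at query point: a=99 b=78 e=78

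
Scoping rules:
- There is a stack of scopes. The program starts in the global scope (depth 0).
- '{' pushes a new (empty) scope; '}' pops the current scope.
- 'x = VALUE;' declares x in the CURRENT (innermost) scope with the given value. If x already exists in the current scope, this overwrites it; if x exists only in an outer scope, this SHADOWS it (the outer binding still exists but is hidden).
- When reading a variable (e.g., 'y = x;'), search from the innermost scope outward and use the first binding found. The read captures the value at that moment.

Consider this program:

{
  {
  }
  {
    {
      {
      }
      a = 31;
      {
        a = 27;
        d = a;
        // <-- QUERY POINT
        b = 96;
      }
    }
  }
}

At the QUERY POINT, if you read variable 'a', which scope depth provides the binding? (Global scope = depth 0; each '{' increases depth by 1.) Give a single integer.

Answer: 4

Derivation:
Step 1: enter scope (depth=1)
Step 2: enter scope (depth=2)
Step 3: exit scope (depth=1)
Step 4: enter scope (depth=2)
Step 5: enter scope (depth=3)
Step 6: enter scope (depth=4)
Step 7: exit scope (depth=3)
Step 8: declare a=31 at depth 3
Step 9: enter scope (depth=4)
Step 10: declare a=27 at depth 4
Step 11: declare d=(read a)=27 at depth 4
Visible at query point: a=27 d=27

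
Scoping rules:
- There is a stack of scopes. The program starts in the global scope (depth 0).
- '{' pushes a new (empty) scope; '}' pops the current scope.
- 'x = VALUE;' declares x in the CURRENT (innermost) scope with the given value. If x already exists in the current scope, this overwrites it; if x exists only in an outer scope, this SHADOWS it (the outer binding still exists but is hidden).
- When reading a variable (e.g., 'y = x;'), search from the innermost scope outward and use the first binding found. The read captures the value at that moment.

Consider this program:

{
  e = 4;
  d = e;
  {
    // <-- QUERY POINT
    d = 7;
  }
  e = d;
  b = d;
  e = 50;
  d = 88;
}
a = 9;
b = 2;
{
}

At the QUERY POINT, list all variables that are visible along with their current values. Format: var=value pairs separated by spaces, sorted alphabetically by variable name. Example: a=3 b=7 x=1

Answer: d=4 e=4

Derivation:
Step 1: enter scope (depth=1)
Step 2: declare e=4 at depth 1
Step 3: declare d=(read e)=4 at depth 1
Step 4: enter scope (depth=2)
Visible at query point: d=4 e=4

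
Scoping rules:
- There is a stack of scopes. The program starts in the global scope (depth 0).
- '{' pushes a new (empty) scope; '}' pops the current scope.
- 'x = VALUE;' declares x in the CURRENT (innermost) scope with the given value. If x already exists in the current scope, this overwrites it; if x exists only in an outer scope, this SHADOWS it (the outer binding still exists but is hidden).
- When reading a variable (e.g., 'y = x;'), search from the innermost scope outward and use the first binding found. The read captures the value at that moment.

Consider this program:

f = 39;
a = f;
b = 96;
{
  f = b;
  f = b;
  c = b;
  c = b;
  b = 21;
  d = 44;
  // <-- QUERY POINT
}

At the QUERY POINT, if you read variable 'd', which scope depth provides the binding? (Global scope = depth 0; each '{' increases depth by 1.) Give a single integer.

Step 1: declare f=39 at depth 0
Step 2: declare a=(read f)=39 at depth 0
Step 3: declare b=96 at depth 0
Step 4: enter scope (depth=1)
Step 5: declare f=(read b)=96 at depth 1
Step 6: declare f=(read b)=96 at depth 1
Step 7: declare c=(read b)=96 at depth 1
Step 8: declare c=(read b)=96 at depth 1
Step 9: declare b=21 at depth 1
Step 10: declare d=44 at depth 1
Visible at query point: a=39 b=21 c=96 d=44 f=96

Answer: 1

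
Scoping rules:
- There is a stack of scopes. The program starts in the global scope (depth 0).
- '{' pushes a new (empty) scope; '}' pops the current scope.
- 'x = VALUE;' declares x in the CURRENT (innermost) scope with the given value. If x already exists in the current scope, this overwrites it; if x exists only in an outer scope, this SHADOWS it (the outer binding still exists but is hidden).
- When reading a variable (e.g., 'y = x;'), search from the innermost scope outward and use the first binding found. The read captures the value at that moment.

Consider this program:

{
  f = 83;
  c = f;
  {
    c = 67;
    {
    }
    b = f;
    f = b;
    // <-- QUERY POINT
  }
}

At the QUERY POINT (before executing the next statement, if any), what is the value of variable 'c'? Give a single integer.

Answer: 67

Derivation:
Step 1: enter scope (depth=1)
Step 2: declare f=83 at depth 1
Step 3: declare c=(read f)=83 at depth 1
Step 4: enter scope (depth=2)
Step 5: declare c=67 at depth 2
Step 6: enter scope (depth=3)
Step 7: exit scope (depth=2)
Step 8: declare b=(read f)=83 at depth 2
Step 9: declare f=(read b)=83 at depth 2
Visible at query point: b=83 c=67 f=83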